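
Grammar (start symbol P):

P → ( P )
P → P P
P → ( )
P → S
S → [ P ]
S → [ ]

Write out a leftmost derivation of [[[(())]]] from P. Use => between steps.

P => S   [P → S]
S => [P]   [S → [ P ]]
[P] => [S]   [P → S]
[S] => [[P]]   [S → [ P ]]
[[P]] => [[S]]   [P → S]
[[S]] => [[[P]]]   [S → [ P ]]
[[[P]]] => [[[(P)]]]   [P → ( P )]
[[[(P)]]] => [[[(())]]]   [P → ( )]

P => S => [P] => [S] => [[P]] => [[S]] => [[[P]]] => [[[(P)]]] => [[[(())]]]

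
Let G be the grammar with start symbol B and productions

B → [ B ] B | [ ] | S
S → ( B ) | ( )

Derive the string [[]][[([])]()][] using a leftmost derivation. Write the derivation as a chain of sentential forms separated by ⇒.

B⇒[B]B⇒[[]]B⇒[[]][B]B⇒[[]][[B]B]B⇒[[]][[S]B]B⇒[[]][[(B)]B]B⇒[[]][[([])]B]B⇒[[]][[([])]S]B⇒[[]][[([])]()]B⇒[[]][[([])]()][]

B ⇒ [B]B   [B → [ B ] B]
[B]B ⇒ [[]]B   [B → [ ]]
[[]]B ⇒ [[]][B]B   [B → [ B ] B]
[[]][B]B ⇒ [[]][[B]B]B   [B → [ B ] B]
[[]][[B]B]B ⇒ [[]][[S]B]B   [B → S]
[[]][[S]B]B ⇒ [[]][[(B)]B]B   [S → ( B )]
[[]][[(B)]B]B ⇒ [[]][[([])]B]B   [B → [ ]]
[[]][[([])]B]B ⇒ [[]][[([])]S]B   [B → S]
[[]][[([])]S]B ⇒ [[]][[([])]()]B   [S → ( )]
[[]][[([])]()]B ⇒ [[]][[([])]()][]   [B → [ ]]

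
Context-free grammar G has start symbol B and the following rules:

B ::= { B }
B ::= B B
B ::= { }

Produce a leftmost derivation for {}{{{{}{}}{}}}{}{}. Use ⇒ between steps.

B ⇒ BB ⇒ BBB ⇒ {}BB ⇒ {}BBB ⇒ {}{B}BB ⇒ {}{{B}}BB ⇒ {}{{BB}}BB ⇒ {}{{{B}B}}BB ⇒ {}{{{BB}B}}BB ⇒ {}{{{{}B}B}}BB ⇒ {}{{{{}{}}B}}BB ⇒ {}{{{{}{}}{}}}BB ⇒ {}{{{{}{}}{}}}{}B ⇒ {}{{{{}{}}{}}}{}{}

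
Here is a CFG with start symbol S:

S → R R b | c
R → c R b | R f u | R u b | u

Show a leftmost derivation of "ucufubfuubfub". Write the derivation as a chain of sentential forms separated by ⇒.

S ⇒ RRb ⇒ uRb ⇒ uRfub ⇒ uRubfub ⇒ uRfuubfub ⇒ ucRbfuubfub ⇒ ucRfubfuubfub ⇒ ucufubfuubfub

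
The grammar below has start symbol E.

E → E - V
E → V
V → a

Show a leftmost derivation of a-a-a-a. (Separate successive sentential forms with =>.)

E=>E-V=>E-V-V=>E-V-V-V=>V-V-V-V=>a-V-V-V=>a-a-V-V=>a-a-a-V=>a-a-a-a

E => E-V   [E → E - V]
E-V => E-V-V   [E → E - V]
E-V-V => E-V-V-V   [E → E - V]
E-V-V-V => V-V-V-V   [E → V]
V-V-V-V => a-V-V-V   [V → a]
a-V-V-V => a-a-V-V   [V → a]
a-a-V-V => a-a-a-V   [V → a]
a-a-a-V => a-a-a-a   [V → a]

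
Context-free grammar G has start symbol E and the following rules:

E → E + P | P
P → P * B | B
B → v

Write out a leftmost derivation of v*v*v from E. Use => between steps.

E => P   [E → P]
P => P*B   [P → P * B]
P*B => P*B*B   [P → P * B]
P*B*B => B*B*B   [P → B]
B*B*B => v*B*B   [B → v]
v*B*B => v*v*B   [B → v]
v*v*B => v*v*v   [B → v]

E => P => P*B => P*B*B => B*B*B => v*B*B => v*v*B => v*v*v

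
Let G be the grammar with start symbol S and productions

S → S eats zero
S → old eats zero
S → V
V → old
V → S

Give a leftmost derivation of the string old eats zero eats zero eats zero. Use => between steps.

S => S eats zero   [S → S eats zero]
S eats zero => S eats zero eats zero   [S → S eats zero]
S eats zero eats zero => old eats zero eats zero eats zero   [S → old eats zero]

S => S eats zero => S eats zero eats zero => old eats zero eats zero eats zero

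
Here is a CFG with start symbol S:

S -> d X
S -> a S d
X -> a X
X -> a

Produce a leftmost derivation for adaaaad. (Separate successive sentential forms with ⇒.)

S ⇒ aSd   [S -> a S d]
aSd ⇒ adXd   [S -> d X]
adXd ⇒ adaXd   [X -> a X]
adaXd ⇒ adaaXd   [X -> a X]
adaaXd ⇒ adaaaXd   [X -> a X]
adaaaXd ⇒ adaaaad   [X -> a]

S ⇒ aSd ⇒ adXd ⇒ adaXd ⇒ adaaXd ⇒ adaaaXd ⇒ adaaaad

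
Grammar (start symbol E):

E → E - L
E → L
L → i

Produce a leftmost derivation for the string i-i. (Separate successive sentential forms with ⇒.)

E ⇒ E-L ⇒ L-L ⇒ i-L ⇒ i-i

E ⇒ E-L   [E → E - L]
E-L ⇒ L-L   [E → L]
L-L ⇒ i-L   [L → i]
i-L ⇒ i-i   [L → i]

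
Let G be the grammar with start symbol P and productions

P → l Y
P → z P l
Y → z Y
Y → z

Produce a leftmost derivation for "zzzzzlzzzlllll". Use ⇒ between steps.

P⇒zPl⇒zzPll⇒zzzPlll⇒zzzzPllll⇒zzzzzPlllll⇒zzzzzlYlllll⇒zzzzzlzYlllll⇒zzzzzlzzYlllll⇒zzzzzlzzzlllll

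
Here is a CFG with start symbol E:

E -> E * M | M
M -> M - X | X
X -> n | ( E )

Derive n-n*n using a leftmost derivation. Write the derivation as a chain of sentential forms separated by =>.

E => E*M => M*M => M-X*M => X-X*M => n-X*M => n-n*M => n-n*X => n-n*n

E => E*M   [E -> E * M]
E*M => M*M   [E -> M]
M*M => M-X*M   [M -> M - X]
M-X*M => X-X*M   [M -> X]
X-X*M => n-X*M   [X -> n]
n-X*M => n-n*M   [X -> n]
n-n*M => n-n*X   [M -> X]
n-n*X => n-n*n   [X -> n]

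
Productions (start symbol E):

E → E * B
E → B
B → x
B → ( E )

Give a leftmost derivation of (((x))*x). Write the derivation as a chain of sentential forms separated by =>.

E=>B=>(E)=>(E*B)=>(B*B)=>((E)*B)=>((B)*B)=>(((E))*B)=>(((B))*B)=>(((x))*B)=>(((x))*x)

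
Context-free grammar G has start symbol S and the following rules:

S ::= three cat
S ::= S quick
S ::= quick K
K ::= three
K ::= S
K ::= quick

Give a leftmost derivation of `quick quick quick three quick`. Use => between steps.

S => quick K => quick S => quick quick K => quick quick S => quick quick S quick => quick quick quick K quick => quick quick quick three quick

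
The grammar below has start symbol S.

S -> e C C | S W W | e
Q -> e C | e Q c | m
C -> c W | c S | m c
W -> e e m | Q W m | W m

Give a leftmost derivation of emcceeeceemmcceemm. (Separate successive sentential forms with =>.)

S => eCC   [S -> e C C]
eCC => emcC   [C -> m c]
emcC => emccW   [C -> c W]
emccW => emccQWm   [W -> Q W m]
emccQWm => emcceQcWm   [Q -> e Q c]
emcceQcWm => emcceeQccWm   [Q -> e Q c]
emcceeQccWm => emcceeeCccWm   [Q -> e C]
emcceeeCccWm => emcceeecWccWm   [C -> c W]
emcceeecWccWm => emcceeecWmccWm   [W -> W m]
emcceeecWmccWm => emcceeeceemmccWm   [W -> e e m]
emcceeeceemmccWm => emcceeeceemmcceemm   [W -> e e m]

S => eCC => emcC => emccW => emccQWm => emcceQcWm => emcceeQccWm => emcceeeCccWm => emcceeecWccWm => emcceeecWmccWm => emcceeeceemmccWm => emcceeeceemmcceemm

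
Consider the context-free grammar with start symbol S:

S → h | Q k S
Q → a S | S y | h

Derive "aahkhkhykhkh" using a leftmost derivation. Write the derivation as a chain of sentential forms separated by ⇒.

S ⇒ QkS ⇒ aSkS ⇒ aQkSkS ⇒ aSykSkS ⇒ aQkSykSkS ⇒ aaSkSykSkS ⇒ aaQkSkSykSkS ⇒ aahkSkSykSkS ⇒ aahkhkSykSkS ⇒ aahkhkhykSkS ⇒ aahkhkhykhkS ⇒ aahkhkhykhkh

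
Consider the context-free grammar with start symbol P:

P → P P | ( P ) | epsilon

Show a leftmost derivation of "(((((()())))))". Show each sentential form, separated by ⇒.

P ⇒ (P) ⇒ ((P)) ⇒ (((P))) ⇒ ((((P)))) ⇒ (((((P))))) ⇒ (((((PP))))) ⇒ ((((((P)P))))) ⇒ (((((()P))))) ⇒ (((((()(P)))))) ⇒ (((((()())))))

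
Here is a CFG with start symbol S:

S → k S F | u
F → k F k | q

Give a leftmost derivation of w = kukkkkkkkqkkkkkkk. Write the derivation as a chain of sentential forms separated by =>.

S => kSF   [S → k S F]
kSF => kuF   [S → u]
kuF => kukFk   [F → k F k]
kukFk => kukkFkk   [F → k F k]
kukkFkk => kukkkFkkk   [F → k F k]
kukkkFkkk => kukkkkFkkkk   [F → k F k]
kukkkkFkkkk => kukkkkkFkkkkk   [F → k F k]
kukkkkkFkkkkk => kukkkkkkFkkkkkk   [F → k F k]
kukkkkkkFkkkkkk => kukkkkkkkFkkkkkkk   [F → k F k]
kukkkkkkkFkkkkkkk => kukkkkkkkqkkkkkkk   [F → q]

S=>kSF=>kuF=>kukFk=>kukkFkk=>kukkkFkkk=>kukkkkFkkkk=>kukkkkkFkkkkk=>kukkkkkkFkkkkkk=>kukkkkkkkFkkkkkkk=>kukkkkkkkqkkkkkkk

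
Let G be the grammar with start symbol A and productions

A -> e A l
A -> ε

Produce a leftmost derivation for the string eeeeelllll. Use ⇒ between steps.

A⇒eAl⇒eeAll⇒eeeAlll⇒eeeeAllll⇒eeeeeAlllll⇒eeeeelllll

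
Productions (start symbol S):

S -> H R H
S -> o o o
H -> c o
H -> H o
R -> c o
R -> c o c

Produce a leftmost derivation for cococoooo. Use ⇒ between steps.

S ⇒ HRH ⇒ coRH ⇒ cocoH ⇒ cocoHo ⇒ cocoHoo ⇒ cocoHooo ⇒ cococoooo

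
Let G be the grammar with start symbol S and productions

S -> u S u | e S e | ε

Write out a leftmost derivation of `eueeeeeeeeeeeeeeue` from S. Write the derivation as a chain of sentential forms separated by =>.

S => eSe   [S -> e S e]
eSe => euSue   [S -> u S u]
euSue => eueSeue   [S -> e S e]
eueSeue => eueeSeeue   [S -> e S e]
eueeSeeue => eueeeSeeeue   [S -> e S e]
eueeeSeeeue => eueeeeSeeeeue   [S -> e S e]
eueeeeSeeeeue => eueeeeeSeeeeeue   [S -> e S e]
eueeeeeSeeeeeue => eueeeeeeSeeeeeeue   [S -> e S e]
eueeeeeeSeeeeeeue => eueeeeeeeSeeeeeeeue   [S -> e S e]
eueeeeeeeSeeeeeeeue => eueeeeeeeeeeeeeeue   [S -> ε]

S => eSe => euSue => eueSeue => eueeSeeue => eueeeSeeeue => eueeeeSeeeeue => eueeeeeSeeeeeue => eueeeeeeSeeeeeeue => eueeeeeeeSeeeeeeeue => eueeeeeeeeeeeeeeue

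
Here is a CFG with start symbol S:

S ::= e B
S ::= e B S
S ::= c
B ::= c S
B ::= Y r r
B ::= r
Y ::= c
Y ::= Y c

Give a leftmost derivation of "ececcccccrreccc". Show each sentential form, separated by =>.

S => eBS => ecSS => eceBS => eceYrrS => eceYcrrS => eceYccrrS => eceYcccrrS => eceYccccrrS => eceYcccccrrS => ececcccccrrS => ececcccccrreBS => ececcccccrrecSS => ececcccccrreccS => ececcccccrreccc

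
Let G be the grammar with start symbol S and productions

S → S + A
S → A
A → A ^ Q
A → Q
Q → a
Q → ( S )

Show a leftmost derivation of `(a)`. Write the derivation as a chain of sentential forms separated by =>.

S => A   [S → A]
A => Q   [A → Q]
Q => (S)   [Q → ( S )]
(S) => (A)   [S → A]
(A) => (Q)   [A → Q]
(Q) => (a)   [Q → a]

S => A => Q => (S) => (A) => (Q) => (a)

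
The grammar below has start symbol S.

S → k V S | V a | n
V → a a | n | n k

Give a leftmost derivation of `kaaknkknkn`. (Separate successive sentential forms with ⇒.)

S ⇒ kVS ⇒ kaaS ⇒ kaakVS ⇒ kaaknkS ⇒ kaaknkkVS ⇒ kaaknkknkS ⇒ kaaknkknkn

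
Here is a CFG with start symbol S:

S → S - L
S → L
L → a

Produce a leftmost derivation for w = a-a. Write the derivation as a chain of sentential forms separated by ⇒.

S ⇒ S-L   [S → S - L]
S-L ⇒ L-L   [S → L]
L-L ⇒ a-L   [L → a]
a-L ⇒ a-a   [L → a]

S⇒S-L⇒L-L⇒a-L⇒a-a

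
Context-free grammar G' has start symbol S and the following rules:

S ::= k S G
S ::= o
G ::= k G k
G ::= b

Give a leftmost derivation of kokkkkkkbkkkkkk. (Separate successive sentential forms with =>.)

S => kSG => koG => kokGk => kokkGkk => kokkkGkkk => kokkkkGkkkk => kokkkkkGkkkkk => kokkkkkkGkkkkkk => kokkkkkkbkkkkkk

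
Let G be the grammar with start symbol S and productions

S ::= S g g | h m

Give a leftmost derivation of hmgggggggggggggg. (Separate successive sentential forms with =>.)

S=>Sgg=>Sgggg=>Sgggggg=>Sgggggggg=>Sgggggggggg=>Sgggggggggggg=>Sgggggggggggggg=>hmgggggggggggggg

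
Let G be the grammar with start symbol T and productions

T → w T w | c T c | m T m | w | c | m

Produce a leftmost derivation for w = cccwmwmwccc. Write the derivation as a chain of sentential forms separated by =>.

T => cTc   [T → c T c]
cTc => ccTcc   [T → c T c]
ccTcc => cccTccc   [T → c T c]
cccTccc => cccwTwccc   [T → w T w]
cccwTwccc => cccwmTmwccc   [T → m T m]
cccwmTmwccc => cccwmwmwccc   [T → w]

T=>cTc=>ccTcc=>cccTccc=>cccwTwccc=>cccwmTmwccc=>cccwmwmwccc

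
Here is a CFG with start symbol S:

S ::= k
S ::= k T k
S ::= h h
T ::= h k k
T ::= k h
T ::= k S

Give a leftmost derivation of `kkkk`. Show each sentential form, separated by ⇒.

S⇒kTk⇒kkSk⇒kkkk

S ⇒ kTk   [S ::= k T k]
kTk ⇒ kkSk   [T ::= k S]
kkSk ⇒ kkkk   [S ::= k]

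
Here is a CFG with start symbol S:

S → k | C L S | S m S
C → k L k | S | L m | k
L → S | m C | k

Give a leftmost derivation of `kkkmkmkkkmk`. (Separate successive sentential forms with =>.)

S=>SmS=>CLSmS=>SLSmS=>SmSLSmS=>SmSmSLSmS=>CLSmSmSLSmS=>kLSmSmSLSmS=>kkSmSmSLSmS=>kkkmSmSLSmS=>kkkmkmSLSmS=>kkkmkmkLSmS=>kkkmkmkkSmS=>kkkmkmkkkmS=>kkkmkmkkkmk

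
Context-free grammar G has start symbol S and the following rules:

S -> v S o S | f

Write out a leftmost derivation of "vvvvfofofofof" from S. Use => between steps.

S => vSoS => vvSoSoS => vvvSoSoSoS => vvvvSoSoSoSoS => vvvvfoSoSoSoS => vvvvfofoSoSoS => vvvvfofofoSoS => vvvvfofofofoS => vvvvfofofofof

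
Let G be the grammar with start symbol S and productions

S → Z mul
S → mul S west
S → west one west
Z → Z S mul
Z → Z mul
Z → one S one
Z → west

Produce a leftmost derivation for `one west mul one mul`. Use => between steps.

S => Z mul => one S one mul => one Z mul one mul => one west mul one mul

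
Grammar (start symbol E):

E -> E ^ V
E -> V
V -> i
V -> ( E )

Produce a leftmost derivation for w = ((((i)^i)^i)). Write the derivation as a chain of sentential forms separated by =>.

E => V   [E -> V]
V => (E)   [V -> ( E )]
(E) => (V)   [E -> V]
(V) => ((E))   [V -> ( E )]
((E)) => ((E^V))   [E -> E ^ V]
((E^V)) => ((V^V))   [E -> V]
((V^V)) => (((E)^V))   [V -> ( E )]
(((E)^V)) => (((E^V)^V))   [E -> E ^ V]
(((E^V)^V)) => (((V^V)^V))   [E -> V]
(((V^V)^V)) => ((((E)^V)^V))   [V -> ( E )]
((((E)^V)^V)) => ((((V)^V)^V))   [E -> V]
((((V)^V)^V)) => ((((i)^V)^V))   [V -> i]
((((i)^V)^V)) => ((((i)^i)^V))   [V -> i]
((((i)^i)^V)) => ((((i)^i)^i))   [V -> i]

E=>V=>(E)=>(V)=>((E))=>((E^V))=>((V^V))=>(((E)^V))=>(((E^V)^V))=>(((V^V)^V))=>((((E)^V)^V))=>((((V)^V)^V))=>((((i)^V)^V))=>((((i)^i)^V))=>((((i)^i)^i))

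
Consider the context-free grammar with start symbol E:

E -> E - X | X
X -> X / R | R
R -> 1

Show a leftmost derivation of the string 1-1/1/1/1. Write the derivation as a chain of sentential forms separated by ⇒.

E ⇒ E-X   [E -> E - X]
E-X ⇒ X-X   [E -> X]
X-X ⇒ R-X   [X -> R]
R-X ⇒ 1-X   [R -> 1]
1-X ⇒ 1-X/R   [X -> X / R]
1-X/R ⇒ 1-X/R/R   [X -> X / R]
1-X/R/R ⇒ 1-X/R/R/R   [X -> X / R]
1-X/R/R/R ⇒ 1-R/R/R/R   [X -> R]
1-R/R/R/R ⇒ 1-1/R/R/R   [R -> 1]
1-1/R/R/R ⇒ 1-1/1/R/R   [R -> 1]
1-1/1/R/R ⇒ 1-1/1/1/R   [R -> 1]
1-1/1/1/R ⇒ 1-1/1/1/1   [R -> 1]

E ⇒ E-X ⇒ X-X ⇒ R-X ⇒ 1-X ⇒ 1-X/R ⇒ 1-X/R/R ⇒ 1-X/R/R/R ⇒ 1-R/R/R/R ⇒ 1-1/R/R/R ⇒ 1-1/1/R/R ⇒ 1-1/1/1/R ⇒ 1-1/1/1/1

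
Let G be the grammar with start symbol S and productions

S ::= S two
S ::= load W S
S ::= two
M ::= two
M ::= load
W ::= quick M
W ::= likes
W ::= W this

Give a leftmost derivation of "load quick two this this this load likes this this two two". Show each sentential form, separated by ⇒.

S ⇒ S two ⇒ load W S two ⇒ load W this S two ⇒ load W this this S two ⇒ load W this this this S two ⇒ load quick M this this this S two ⇒ load quick two this this this S two ⇒ load quick two this this this load W S two ⇒ load quick two this this this load W this S two ⇒ load quick two this this this load W this this S two ⇒ load quick two this this this load likes this this S two ⇒ load quick two this this this load likes this this two two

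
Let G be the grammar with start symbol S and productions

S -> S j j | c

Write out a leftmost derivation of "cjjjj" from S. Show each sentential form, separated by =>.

S => Sjj => Sjjjj => cjjjj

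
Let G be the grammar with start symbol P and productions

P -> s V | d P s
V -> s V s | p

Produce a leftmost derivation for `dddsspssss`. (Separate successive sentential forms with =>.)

P => dPs => ddPss => dddPsss => dddsVsss => dddssVssss => dddsspssss

P => dPs   [P -> d P s]
dPs => ddPss   [P -> d P s]
ddPss => dddPsss   [P -> d P s]
dddPsss => dddsVsss   [P -> s V]
dddsVsss => dddssVssss   [V -> s V s]
dddssVssss => dddsspssss   [V -> p]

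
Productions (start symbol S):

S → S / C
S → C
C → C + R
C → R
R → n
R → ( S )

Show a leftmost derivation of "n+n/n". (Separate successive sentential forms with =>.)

S => S/C   [S → S / C]
S/C => C/C   [S → C]
C/C => C+R/C   [C → C + R]
C+R/C => R+R/C   [C → R]
R+R/C => n+R/C   [R → n]
n+R/C => n+n/C   [R → n]
n+n/C => n+n/R   [C → R]
n+n/R => n+n/n   [R → n]

S => S/C => C/C => C+R/C => R+R/C => n+R/C => n+n/C => n+n/R => n+n/n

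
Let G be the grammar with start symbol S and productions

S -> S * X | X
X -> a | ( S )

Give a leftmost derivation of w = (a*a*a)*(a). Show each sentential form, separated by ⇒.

S ⇒ S*X ⇒ X*X ⇒ (S)*X ⇒ (S*X)*X ⇒ (S*X*X)*X ⇒ (X*X*X)*X ⇒ (a*X*X)*X ⇒ (a*a*X)*X ⇒ (a*a*a)*X ⇒ (a*a*a)*(S) ⇒ (a*a*a)*(X) ⇒ (a*a*a)*(a)

S ⇒ S*X   [S -> S * X]
S*X ⇒ X*X   [S -> X]
X*X ⇒ (S)*X   [X -> ( S )]
(S)*X ⇒ (S*X)*X   [S -> S * X]
(S*X)*X ⇒ (S*X*X)*X   [S -> S * X]
(S*X*X)*X ⇒ (X*X*X)*X   [S -> X]
(X*X*X)*X ⇒ (a*X*X)*X   [X -> a]
(a*X*X)*X ⇒ (a*a*X)*X   [X -> a]
(a*a*X)*X ⇒ (a*a*a)*X   [X -> a]
(a*a*a)*X ⇒ (a*a*a)*(S)   [X -> ( S )]
(a*a*a)*(S) ⇒ (a*a*a)*(X)   [S -> X]
(a*a*a)*(X) ⇒ (a*a*a)*(a)   [X -> a]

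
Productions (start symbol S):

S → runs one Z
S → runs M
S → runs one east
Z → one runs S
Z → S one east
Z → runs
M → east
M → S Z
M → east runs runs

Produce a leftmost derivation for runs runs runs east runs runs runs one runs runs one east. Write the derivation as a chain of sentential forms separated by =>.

S => runs M => runs S Z => runs runs M Z => runs runs S Z Z => runs runs runs M Z Z => runs runs runs east runs runs Z Z => runs runs runs east runs runs runs Z => runs runs runs east runs runs runs one runs S => runs runs runs east runs runs runs one runs runs one east

S => runs M   [S → runs M]
runs M => runs S Z   [M → S Z]
runs S Z => runs runs M Z   [S → runs M]
runs runs M Z => runs runs S Z Z   [M → S Z]
runs runs S Z Z => runs runs runs M Z Z   [S → runs M]
runs runs runs M Z Z => runs runs runs east runs runs Z Z   [M → east runs runs]
runs runs runs east runs runs Z Z => runs runs runs east runs runs runs Z   [Z → runs]
runs runs runs east runs runs runs Z => runs runs runs east runs runs runs one runs S   [Z → one runs S]
runs runs runs east runs runs runs one runs S => runs runs runs east runs runs runs one runs runs one east   [S → runs one east]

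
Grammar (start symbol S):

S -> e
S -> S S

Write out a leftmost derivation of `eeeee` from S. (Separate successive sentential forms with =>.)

S=>SS=>eS=>eSS=>eeS=>eeSS=>eeeS=>eeeSS=>eeeeS=>eeeee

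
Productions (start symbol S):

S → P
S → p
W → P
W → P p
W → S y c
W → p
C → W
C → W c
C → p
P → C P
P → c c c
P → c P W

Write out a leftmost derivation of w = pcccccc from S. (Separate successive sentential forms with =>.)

S => P   [S → P]
P => CP   [P → C P]
CP => WP   [C → W]
WP => PP   [W → P]
PP => CPP   [P → C P]
CPP => WPP   [C → W]
WPP => pPP   [W → p]
pPP => pcccP   [P → c c c]
pcccP => pcccccc   [P → c c c]

S => P => CP => WP => PP => CPP => WPP => pPP => pcccP => pcccccc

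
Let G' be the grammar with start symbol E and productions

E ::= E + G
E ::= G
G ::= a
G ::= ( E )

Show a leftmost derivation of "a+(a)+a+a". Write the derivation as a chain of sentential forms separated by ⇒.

E⇒E+G⇒E+G+G⇒E+G+G+G⇒G+G+G+G⇒a+G+G+G⇒a+(E)+G+G⇒a+(G)+G+G⇒a+(a)+G+G⇒a+(a)+a+G⇒a+(a)+a+a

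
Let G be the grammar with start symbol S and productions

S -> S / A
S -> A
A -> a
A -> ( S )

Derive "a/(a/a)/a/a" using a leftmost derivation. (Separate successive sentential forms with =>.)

S => S/A   [S -> S / A]
S/A => S/A/A   [S -> S / A]
S/A/A => S/A/A/A   [S -> S / A]
S/A/A/A => A/A/A/A   [S -> A]
A/A/A/A => a/A/A/A   [A -> a]
a/A/A/A => a/(S)/A/A   [A -> ( S )]
a/(S)/A/A => a/(S/A)/A/A   [S -> S / A]
a/(S/A)/A/A => a/(A/A)/A/A   [S -> A]
a/(A/A)/A/A => a/(a/A)/A/A   [A -> a]
a/(a/A)/A/A => a/(a/a)/A/A   [A -> a]
a/(a/a)/A/A => a/(a/a)/a/A   [A -> a]
a/(a/a)/a/A => a/(a/a)/a/a   [A -> a]

S => S/A => S/A/A => S/A/A/A => A/A/A/A => a/A/A/A => a/(S)/A/A => a/(S/A)/A/A => a/(A/A)/A/A => a/(a/A)/A/A => a/(a/a)/A/A => a/(a/a)/a/A => a/(a/a)/a/a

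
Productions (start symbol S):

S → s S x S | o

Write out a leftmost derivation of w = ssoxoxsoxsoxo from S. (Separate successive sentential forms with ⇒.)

S ⇒ sSxS   [S → s S x S]
sSxS ⇒ ssSxSxS   [S → s S x S]
ssSxSxS ⇒ ssoxSxS   [S → o]
ssoxSxS ⇒ ssoxoxS   [S → o]
ssoxoxS ⇒ ssoxoxsSxS   [S → s S x S]
ssoxoxsSxS ⇒ ssoxoxsoxS   [S → o]
ssoxoxsoxS ⇒ ssoxoxsoxsSxS   [S → s S x S]
ssoxoxsoxsSxS ⇒ ssoxoxsoxsoxS   [S → o]
ssoxoxsoxsoxS ⇒ ssoxoxsoxsoxo   [S → o]

S ⇒ sSxS ⇒ ssSxSxS ⇒ ssoxSxS ⇒ ssoxoxS ⇒ ssoxoxsSxS ⇒ ssoxoxsoxS ⇒ ssoxoxsoxsSxS ⇒ ssoxoxsoxsoxS ⇒ ssoxoxsoxsoxo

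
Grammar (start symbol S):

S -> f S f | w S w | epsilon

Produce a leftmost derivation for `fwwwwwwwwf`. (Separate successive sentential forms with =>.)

S => fSf   [S -> f S f]
fSf => fwSwf   [S -> w S w]
fwSwf => fwwSwwf   [S -> w S w]
fwwSwwf => fwwwSwwwf   [S -> w S w]
fwwwSwwwf => fwwwwSwwwwf   [S -> w S w]
fwwwwSwwwwf => fwwwwwwwwf   [S -> epsilon]

S => fSf => fwSwf => fwwSwwf => fwwwSwwwf => fwwwwSwwwwf => fwwwwwwwwf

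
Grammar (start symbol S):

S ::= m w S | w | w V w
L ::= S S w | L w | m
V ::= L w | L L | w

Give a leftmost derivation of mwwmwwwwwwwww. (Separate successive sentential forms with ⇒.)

S⇒mwS⇒mwwVw⇒mwwLww⇒mwwLwww⇒mwwSSwwww⇒mwwmwSSwwww⇒mwwmwwVwSwwww⇒mwwmwwwwSwwww⇒mwwmwwwwwwwww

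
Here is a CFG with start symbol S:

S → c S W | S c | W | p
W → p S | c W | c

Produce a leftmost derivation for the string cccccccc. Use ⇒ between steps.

S ⇒ Sc   [S → S c]
Sc ⇒ Scc   [S → S c]
Scc ⇒ cSWcc   [S → c S W]
cSWcc ⇒ cScWcc   [S → S c]
cScWcc ⇒ ccSWcWcc   [S → c S W]
ccSWcWcc ⇒ ccWWcWcc   [S → W]
ccWWcWcc ⇒ cccWcWcc   [W → c]
cccWcWcc ⇒ cccccWcc   [W → c]
cccccWcc ⇒ cccccccc   [W → c]

S ⇒ Sc ⇒ Scc ⇒ cSWcc ⇒ cScWcc ⇒ ccSWcWcc ⇒ ccWWcWcc ⇒ cccWcWcc ⇒ cccccWcc ⇒ cccccccc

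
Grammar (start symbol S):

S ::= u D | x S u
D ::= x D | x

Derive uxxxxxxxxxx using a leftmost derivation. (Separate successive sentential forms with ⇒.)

S ⇒ uD ⇒ uxD ⇒ uxxD ⇒ uxxxD ⇒ uxxxxD ⇒ uxxxxxD ⇒ uxxxxxxD ⇒ uxxxxxxxD ⇒ uxxxxxxxxD ⇒ uxxxxxxxxxD ⇒ uxxxxxxxxxx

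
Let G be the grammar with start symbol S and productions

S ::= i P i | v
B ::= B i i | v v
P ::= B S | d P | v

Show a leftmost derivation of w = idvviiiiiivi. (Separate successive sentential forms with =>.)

S=>iPi=>idPi=>idBSi=>idBiiSi=>idBiiiiSi=>idBiiiiiiSi=>idvviiiiiiSi=>idvviiiiiivi

S => iPi   [S ::= i P i]
iPi => idPi   [P ::= d P]
idPi => idBSi   [P ::= B S]
idBSi => idBiiSi   [B ::= B i i]
idBiiSi => idBiiiiSi   [B ::= B i i]
idBiiiiSi => idBiiiiiiSi   [B ::= B i i]
idBiiiiiiSi => idvviiiiiiSi   [B ::= v v]
idvviiiiiiSi => idvviiiiiivi   [S ::= v]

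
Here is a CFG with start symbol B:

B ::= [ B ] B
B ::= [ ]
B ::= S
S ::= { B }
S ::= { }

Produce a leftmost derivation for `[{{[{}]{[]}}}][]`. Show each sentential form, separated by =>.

B => [B]B => [S]B => [{B}]B => [{S}]B => [{{B}}]B => [{{[B]B}}]B => [{{[S]B}}]B => [{{[{}]B}}]B => [{{[{}]S}}]B => [{{[{}]{B}}}]B => [{{[{}]{[]}}}]B => [{{[{}]{[]}}}][]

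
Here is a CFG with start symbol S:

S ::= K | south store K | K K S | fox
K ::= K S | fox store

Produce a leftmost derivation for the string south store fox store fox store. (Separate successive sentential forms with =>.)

S => south store K => south store K S => south store fox store S => south store fox store K => south store fox store fox store

S => south store K   [S ::= south store K]
south store K => south store K S   [K ::= K S]
south store K S => south store fox store S   [K ::= fox store]
south store fox store S => south store fox store K   [S ::= K]
south store fox store K => south store fox store fox store   [K ::= fox store]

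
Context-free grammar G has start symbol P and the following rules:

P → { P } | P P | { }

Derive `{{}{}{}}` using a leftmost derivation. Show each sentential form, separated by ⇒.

P⇒{P}⇒{PP}⇒{PPP}⇒{{}PP}⇒{{}{}P}⇒{{}{}{}}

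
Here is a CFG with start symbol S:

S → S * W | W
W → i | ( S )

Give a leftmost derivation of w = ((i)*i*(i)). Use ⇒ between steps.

S ⇒ W ⇒ (S) ⇒ (S*W) ⇒ (S*W*W) ⇒ (W*W*W) ⇒ ((S)*W*W) ⇒ ((W)*W*W) ⇒ ((i)*W*W) ⇒ ((i)*i*W) ⇒ ((i)*i*(S)) ⇒ ((i)*i*(W)) ⇒ ((i)*i*(i))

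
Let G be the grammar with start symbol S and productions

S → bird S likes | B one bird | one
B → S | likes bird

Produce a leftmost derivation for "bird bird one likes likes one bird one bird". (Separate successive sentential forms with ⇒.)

S ⇒ B one bird ⇒ S one bird ⇒ B one bird one bird ⇒ S one bird one bird ⇒ bird S likes one bird one bird ⇒ bird bird S likes likes one bird one bird ⇒ bird bird one likes likes one bird one bird

S ⇒ B one bird   [S → B one bird]
B one bird ⇒ S one bird   [B → S]
S one bird ⇒ B one bird one bird   [S → B one bird]
B one bird one bird ⇒ S one bird one bird   [B → S]
S one bird one bird ⇒ bird S likes one bird one bird   [S → bird S likes]
bird S likes one bird one bird ⇒ bird bird S likes likes one bird one bird   [S → bird S likes]
bird bird S likes likes one bird one bird ⇒ bird bird one likes likes one bird one bird   [S → one]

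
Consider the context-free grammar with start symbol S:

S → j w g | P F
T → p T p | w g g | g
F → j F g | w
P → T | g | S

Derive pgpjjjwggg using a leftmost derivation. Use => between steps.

S => PF => TF => pTpF => pgpF => pgpjFg => pgpjjFgg => pgpjjjFggg => pgpjjjwggg

S => PF   [S → P F]
PF => TF   [P → T]
TF => pTpF   [T → p T p]
pTpF => pgpF   [T → g]
pgpF => pgpjFg   [F → j F g]
pgpjFg => pgpjjFgg   [F → j F g]
pgpjjFgg => pgpjjjFggg   [F → j F g]
pgpjjjFggg => pgpjjjwggg   [F → w]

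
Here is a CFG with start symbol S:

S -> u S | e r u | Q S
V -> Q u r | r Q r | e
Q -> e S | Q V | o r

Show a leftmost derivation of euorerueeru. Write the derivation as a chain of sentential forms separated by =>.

S=>QS=>QVS=>eSVS=>euSVS=>euQSVS=>euorSVS=>euoreruVS=>euorerueS=>euorerueeru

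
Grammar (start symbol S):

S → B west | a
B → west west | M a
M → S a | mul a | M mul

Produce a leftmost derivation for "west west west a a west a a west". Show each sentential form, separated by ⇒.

S ⇒ B west ⇒ M a west ⇒ S a a west ⇒ B west a a west ⇒ M a west a a west ⇒ S a a west a a west ⇒ B west a a west a a west ⇒ west west west a a west a a west

S ⇒ B west   [S → B west]
B west ⇒ M a west   [B → M a]
M a west ⇒ S a a west   [M → S a]
S a a west ⇒ B west a a west   [S → B west]
B west a a west ⇒ M a west a a west   [B → M a]
M a west a a west ⇒ S a a west a a west   [M → S a]
S a a west a a west ⇒ B west a a west a a west   [S → B west]
B west a a west a a west ⇒ west west west a a west a a west   [B → west west]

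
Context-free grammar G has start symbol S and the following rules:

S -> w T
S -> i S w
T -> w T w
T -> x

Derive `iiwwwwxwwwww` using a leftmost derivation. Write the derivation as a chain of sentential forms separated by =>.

S=>iSw=>iiSww=>iiwTww=>iiwwTwww=>iiwwwTwwww=>iiwwwwTwwwww=>iiwwwwxwwwww

S => iSw   [S -> i S w]
iSw => iiSww   [S -> i S w]
iiSww => iiwTww   [S -> w T]
iiwTww => iiwwTwww   [T -> w T w]
iiwwTwww => iiwwwTwwww   [T -> w T w]
iiwwwTwwww => iiwwwwTwwwww   [T -> w T w]
iiwwwwTwwwww => iiwwwwxwwwww   [T -> x]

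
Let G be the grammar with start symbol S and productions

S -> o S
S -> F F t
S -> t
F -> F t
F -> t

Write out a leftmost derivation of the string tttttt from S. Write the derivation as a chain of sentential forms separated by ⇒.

S ⇒ FFt   [S -> F F t]
FFt ⇒ FtFt   [F -> F t]
FtFt ⇒ FttFt   [F -> F t]
FttFt ⇒ tttFt   [F -> t]
tttFt ⇒ tttFtt   [F -> F t]
tttFtt ⇒ tttttt   [F -> t]

S ⇒ FFt ⇒ FtFt ⇒ FttFt ⇒ tttFt ⇒ tttFtt ⇒ tttttt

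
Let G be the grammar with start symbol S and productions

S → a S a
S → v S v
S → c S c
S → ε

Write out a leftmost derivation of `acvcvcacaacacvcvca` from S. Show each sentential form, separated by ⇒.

S ⇒ aSa   [S → a S a]
aSa ⇒ acSca   [S → c S c]
acSca ⇒ acvSvca   [S → v S v]
acvSvca ⇒ acvcScvca   [S → c S c]
acvcScvca ⇒ acvcvSvcvca   [S → v S v]
acvcvSvcvca ⇒ acvcvcScvcvca   [S → c S c]
acvcvcScvcvca ⇒ acvcvcaSacvcvca   [S → a S a]
acvcvcaSacvcvca ⇒ acvcvcacScacvcvca   [S → c S c]
acvcvcacScacvcvca ⇒ acvcvcacaSacacvcvca   [S → a S a]
acvcvcacaSacacvcvca ⇒ acvcvcacaacacvcvca   [S → ε]

S⇒aSa⇒acSca⇒acvSvca⇒acvcScvca⇒acvcvSvcvca⇒acvcvcScvcvca⇒acvcvcaSacvcvca⇒acvcvcacScacvcvca⇒acvcvcacaSacacvcvca⇒acvcvcacaacacvcvca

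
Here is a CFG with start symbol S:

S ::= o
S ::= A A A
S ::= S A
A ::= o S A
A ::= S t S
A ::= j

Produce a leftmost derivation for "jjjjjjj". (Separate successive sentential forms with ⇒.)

S ⇒ SA   [S ::= S A]
SA ⇒ SAA   [S ::= S A]
SAA ⇒ SAAA   [S ::= S A]
SAAA ⇒ SAAAA   [S ::= S A]
SAAAA ⇒ AAAAAAA   [S ::= A A A]
AAAAAAA ⇒ jAAAAAA   [A ::= j]
jAAAAAA ⇒ jjAAAAA   [A ::= j]
jjAAAAA ⇒ jjjAAAA   [A ::= j]
jjjAAAA ⇒ jjjjAAA   [A ::= j]
jjjjAAA ⇒ jjjjjAA   [A ::= j]
jjjjjAA ⇒ jjjjjjA   [A ::= j]
jjjjjjA ⇒ jjjjjjj   [A ::= j]

S⇒SA⇒SAA⇒SAAA⇒SAAAA⇒AAAAAAA⇒jAAAAAA⇒jjAAAAA⇒jjjAAAA⇒jjjjAAA⇒jjjjjAA⇒jjjjjjA⇒jjjjjjj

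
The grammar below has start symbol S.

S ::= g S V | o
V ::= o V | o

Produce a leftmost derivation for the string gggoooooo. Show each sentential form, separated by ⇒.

S⇒gSV⇒ggSVV⇒gggSVVV⇒gggoVVV⇒gggooVV⇒gggoooV⇒gggooooV⇒gggoooooV⇒gggoooooo

S ⇒ gSV   [S ::= g S V]
gSV ⇒ ggSVV   [S ::= g S V]
ggSVV ⇒ gggSVVV   [S ::= g S V]
gggSVVV ⇒ gggoVVV   [S ::= o]
gggoVVV ⇒ gggooVV   [V ::= o]
gggooVV ⇒ gggoooV   [V ::= o]
gggoooV ⇒ gggooooV   [V ::= o V]
gggooooV ⇒ gggoooooV   [V ::= o V]
gggoooooV ⇒ gggoooooo   [V ::= o]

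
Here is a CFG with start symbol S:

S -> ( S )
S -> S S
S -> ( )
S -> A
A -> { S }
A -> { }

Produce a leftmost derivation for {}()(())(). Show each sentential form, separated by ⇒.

S ⇒ SS ⇒ AS ⇒ {}S ⇒ {}SS ⇒ {}SSS ⇒ {}()SS ⇒ {}()(S)S ⇒ {}()(())S ⇒ {}()(())()

S ⇒ SS   [S -> S S]
SS ⇒ AS   [S -> A]
AS ⇒ {}S   [A -> { }]
{}S ⇒ {}SS   [S -> S S]
{}SS ⇒ {}SSS   [S -> S S]
{}SSS ⇒ {}()SS   [S -> ( )]
{}()SS ⇒ {}()(S)S   [S -> ( S )]
{}()(S)S ⇒ {}()(())S   [S -> ( )]
{}()(())S ⇒ {}()(())()   [S -> ( )]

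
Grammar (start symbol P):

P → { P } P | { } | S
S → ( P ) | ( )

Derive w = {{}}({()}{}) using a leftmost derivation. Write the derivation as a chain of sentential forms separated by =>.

P => {P}P   [P → { P } P]
{P}P => {{}}P   [P → { }]
{{}}P => {{}}S   [P → S]
{{}}S => {{}}(P)   [S → ( P )]
{{}}(P) => {{}}({P}P)   [P → { P } P]
{{}}({P}P) => {{}}({S}P)   [P → S]
{{}}({S}P) => {{}}({()}P)   [S → ( )]
{{}}({()}P) => {{}}({()}{})   [P → { }]

P => {P}P => {{}}P => {{}}S => {{}}(P) => {{}}({P}P) => {{}}({S}P) => {{}}({()}P) => {{}}({()}{})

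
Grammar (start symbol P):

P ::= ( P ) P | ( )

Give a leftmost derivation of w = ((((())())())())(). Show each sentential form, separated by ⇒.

P⇒(P)P⇒((P)P)P⇒(((P)P)P)P⇒((((P)P)P)P)P⇒((((())P)P)P)P⇒((((())())P)P)P⇒((((())())())P)P⇒((((())())())())P⇒((((())())())())()

P ⇒ (P)P   [P ::= ( P ) P]
(P)P ⇒ ((P)P)P   [P ::= ( P ) P]
((P)P)P ⇒ (((P)P)P)P   [P ::= ( P ) P]
(((P)P)P)P ⇒ ((((P)P)P)P)P   [P ::= ( P ) P]
((((P)P)P)P)P ⇒ ((((())P)P)P)P   [P ::= ( )]
((((())P)P)P)P ⇒ ((((())())P)P)P   [P ::= ( )]
((((())())P)P)P ⇒ ((((())())())P)P   [P ::= ( )]
((((())())())P)P ⇒ ((((())())())())P   [P ::= ( )]
((((())())())())P ⇒ ((((())())())())()   [P ::= ( )]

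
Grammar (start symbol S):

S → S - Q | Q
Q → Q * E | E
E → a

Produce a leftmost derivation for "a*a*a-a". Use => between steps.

S => S-Q => Q-Q => Q*E-Q => Q*E*E-Q => E*E*E-Q => a*E*E-Q => a*a*E-Q => a*a*a-Q => a*a*a-E => a*a*a-a

S => S-Q   [S → S - Q]
S-Q => Q-Q   [S → Q]
Q-Q => Q*E-Q   [Q → Q * E]
Q*E-Q => Q*E*E-Q   [Q → Q * E]
Q*E*E-Q => E*E*E-Q   [Q → E]
E*E*E-Q => a*E*E-Q   [E → a]
a*E*E-Q => a*a*E-Q   [E → a]
a*a*E-Q => a*a*a-Q   [E → a]
a*a*a-Q => a*a*a-E   [Q → E]
a*a*a-E => a*a*a-a   [E → a]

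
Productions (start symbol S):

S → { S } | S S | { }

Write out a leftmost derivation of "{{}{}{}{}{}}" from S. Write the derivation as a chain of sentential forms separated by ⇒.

S ⇒ {S} ⇒ {SS} ⇒ {SSS} ⇒ {SSSS} ⇒ {SSSSS} ⇒ {{}SSSS} ⇒ {{}{}SSS} ⇒ {{}{}{}SS} ⇒ {{}{}{}{}S} ⇒ {{}{}{}{}{}}

S ⇒ {S}   [S → { S }]
{S} ⇒ {SS}   [S → S S]
{SS} ⇒ {SSS}   [S → S S]
{SSS} ⇒ {SSSS}   [S → S S]
{SSSS} ⇒ {SSSSS}   [S → S S]
{SSSSS} ⇒ {{}SSSS}   [S → { }]
{{}SSSS} ⇒ {{}{}SSS}   [S → { }]
{{}{}SSS} ⇒ {{}{}{}SS}   [S → { }]
{{}{}{}SS} ⇒ {{}{}{}{}S}   [S → { }]
{{}{}{}{}S} ⇒ {{}{}{}{}{}}   [S → { }]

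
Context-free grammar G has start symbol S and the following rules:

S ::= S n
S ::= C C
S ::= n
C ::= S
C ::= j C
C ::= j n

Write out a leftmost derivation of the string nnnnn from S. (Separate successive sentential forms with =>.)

S => Sn => Snn => Snnn => Snnnn => nnnnn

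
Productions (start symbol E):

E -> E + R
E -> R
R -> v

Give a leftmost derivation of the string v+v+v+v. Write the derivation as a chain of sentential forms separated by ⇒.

E ⇒ E+R ⇒ E+R+R ⇒ E+R+R+R ⇒ R+R+R+R ⇒ v+R+R+R ⇒ v+v+R+R ⇒ v+v+v+R ⇒ v+v+v+v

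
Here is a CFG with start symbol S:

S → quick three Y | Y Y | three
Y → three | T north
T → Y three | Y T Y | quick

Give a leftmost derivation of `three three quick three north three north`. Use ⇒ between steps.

S ⇒ Y Y ⇒ three Y ⇒ three T north ⇒ three Y three north ⇒ three T north three north ⇒ three Y T Y north three north ⇒ three three T Y north three north ⇒ three three quick Y north three north ⇒ three three quick three north three north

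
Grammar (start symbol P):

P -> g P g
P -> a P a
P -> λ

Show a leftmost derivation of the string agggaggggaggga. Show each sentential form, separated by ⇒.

P ⇒ aPa ⇒ agPga ⇒ aggPgga ⇒ agggPggga ⇒ agggaPaggga ⇒ agggagPgaggga ⇒ agggaggPggaggga ⇒ agggaggggaggga

P ⇒ aPa   [P -> a P a]
aPa ⇒ agPga   [P -> g P g]
agPga ⇒ aggPgga   [P -> g P g]
aggPgga ⇒ agggPggga   [P -> g P g]
agggPggga ⇒ agggaPaggga   [P -> a P a]
agggaPaggga ⇒ agggagPgaggga   [P -> g P g]
agggagPgaggga ⇒ agggaggPggaggga   [P -> g P g]
agggaggPggaggga ⇒ agggaggggaggga   [P -> λ]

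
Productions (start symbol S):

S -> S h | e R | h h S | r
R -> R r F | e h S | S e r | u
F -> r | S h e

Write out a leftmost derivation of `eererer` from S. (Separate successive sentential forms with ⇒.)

S⇒eR⇒eSer⇒eeRer⇒eeSerer⇒eererer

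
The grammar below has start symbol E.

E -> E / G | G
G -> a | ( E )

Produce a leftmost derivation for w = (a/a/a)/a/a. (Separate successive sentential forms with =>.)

E=>E/G=>E/G/G=>G/G/G=>(E)/G/G=>(E/G)/G/G=>(E/G/G)/G/G=>(G/G/G)/G/G=>(a/G/G)/G/G=>(a/a/G)/G/G=>(a/a/a)/G/G=>(a/a/a)/a/G=>(a/a/a)/a/a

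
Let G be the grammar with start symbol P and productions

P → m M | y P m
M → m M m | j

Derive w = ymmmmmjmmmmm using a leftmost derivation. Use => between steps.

P => yPm => ymMm => ymmMmm => ymmmMmmm => ymmmmMmmmm => ymmmmmMmmmmm => ymmmmmjmmmmm

P => yPm   [P → y P m]
yPm => ymMm   [P → m M]
ymMm => ymmMmm   [M → m M m]
ymmMmm => ymmmMmmm   [M → m M m]
ymmmMmmm => ymmmmMmmmm   [M → m M m]
ymmmmMmmmm => ymmmmmMmmmmm   [M → m M m]
ymmmmmMmmmmm => ymmmmmjmmmmm   [M → j]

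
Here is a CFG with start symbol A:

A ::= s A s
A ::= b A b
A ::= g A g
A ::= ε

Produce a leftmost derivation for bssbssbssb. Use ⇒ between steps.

A⇒bAb⇒bsAsb⇒bssAssb⇒bssbAbssb⇒bssbsAsbssb⇒bssbssbssb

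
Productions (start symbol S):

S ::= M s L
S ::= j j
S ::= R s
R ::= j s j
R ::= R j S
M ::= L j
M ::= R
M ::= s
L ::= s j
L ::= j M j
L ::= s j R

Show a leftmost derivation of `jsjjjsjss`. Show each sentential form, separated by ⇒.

S ⇒ Rs   [S ::= R s]
Rs ⇒ RjSs   [R ::= R j S]
RjSs ⇒ jsjjSs   [R ::= j s j]
jsjjSs ⇒ jsjjRss   [S ::= R s]
jsjjRss ⇒ jsjjjsjss   [R ::= j s j]

S ⇒ Rs ⇒ RjSs ⇒ jsjjSs ⇒ jsjjRss ⇒ jsjjjsjss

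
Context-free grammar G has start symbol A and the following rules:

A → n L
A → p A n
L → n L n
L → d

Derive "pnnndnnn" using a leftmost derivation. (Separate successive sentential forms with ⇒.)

A ⇒ pAn ⇒ pnLn ⇒ pnnLnn ⇒ pnnnLnnn ⇒ pnnndnnn

A ⇒ pAn   [A → p A n]
pAn ⇒ pnLn   [A → n L]
pnLn ⇒ pnnLnn   [L → n L n]
pnnLnn ⇒ pnnnLnnn   [L → n L n]
pnnnLnnn ⇒ pnnndnnn   [L → d]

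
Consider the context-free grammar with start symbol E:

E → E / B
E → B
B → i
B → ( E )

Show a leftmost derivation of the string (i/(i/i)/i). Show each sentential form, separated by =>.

E => B => (E) => (E/B) => (E/B/B) => (B/B/B) => (i/B/B) => (i/(E)/B) => (i/(E/B)/B) => (i/(B/B)/B) => (i/(i/B)/B) => (i/(i/i)/B) => (i/(i/i)/i)

E => B   [E → B]
B => (E)   [B → ( E )]
(E) => (E/B)   [E → E / B]
(E/B) => (E/B/B)   [E → E / B]
(E/B/B) => (B/B/B)   [E → B]
(B/B/B) => (i/B/B)   [B → i]
(i/B/B) => (i/(E)/B)   [B → ( E )]
(i/(E)/B) => (i/(E/B)/B)   [E → E / B]
(i/(E/B)/B) => (i/(B/B)/B)   [E → B]
(i/(B/B)/B) => (i/(i/B)/B)   [B → i]
(i/(i/B)/B) => (i/(i/i)/B)   [B → i]
(i/(i/i)/B) => (i/(i/i)/i)   [B → i]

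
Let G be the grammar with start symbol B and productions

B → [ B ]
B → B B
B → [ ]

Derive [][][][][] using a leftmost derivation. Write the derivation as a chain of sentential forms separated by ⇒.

B ⇒ BB ⇒ BBB ⇒ []BB ⇒ []BBB ⇒ []BBBB ⇒ [][]BBB ⇒ [][][]BB ⇒ [][][][]B ⇒ [][][][][]

B ⇒ BB   [B → B B]
BB ⇒ BBB   [B → B B]
BBB ⇒ []BB   [B → [ ]]
[]BB ⇒ []BBB   [B → B B]
[]BBB ⇒ []BBBB   [B → B B]
[]BBBB ⇒ [][]BBB   [B → [ ]]
[][]BBB ⇒ [][][]BB   [B → [ ]]
[][][]BB ⇒ [][][][]B   [B → [ ]]
[][][][]B ⇒ [][][][][]   [B → [ ]]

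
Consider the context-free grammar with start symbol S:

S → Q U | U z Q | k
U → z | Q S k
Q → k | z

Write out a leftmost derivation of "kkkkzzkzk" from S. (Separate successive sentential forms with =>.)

S => UzQ => QSkzQ => kSkzQ => kUzQkzQ => kQSkzQkzQ => kkSkzQkzQ => kkkkzQkzQ => kkkkzzkzQ => kkkkzzkzk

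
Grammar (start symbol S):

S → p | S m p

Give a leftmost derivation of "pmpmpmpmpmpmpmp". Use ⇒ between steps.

S ⇒ Smp ⇒ Smpmp ⇒ Smpmpmp ⇒ Smpmpmpmp ⇒ Smpmpmpmpmp ⇒ Smpmpmpmpmpmp ⇒ Smpmpmpmpmpmpmp ⇒ pmpmpmpmpmpmpmp

S ⇒ Smp   [S → S m p]
Smp ⇒ Smpmp   [S → S m p]
Smpmp ⇒ Smpmpmp   [S → S m p]
Smpmpmp ⇒ Smpmpmpmp   [S → S m p]
Smpmpmpmp ⇒ Smpmpmpmpmp   [S → S m p]
Smpmpmpmpmp ⇒ Smpmpmpmpmpmp   [S → S m p]
Smpmpmpmpmpmp ⇒ Smpmpmpmpmpmpmp   [S → S m p]
Smpmpmpmpmpmpmp ⇒ pmpmpmpmpmpmpmp   [S → p]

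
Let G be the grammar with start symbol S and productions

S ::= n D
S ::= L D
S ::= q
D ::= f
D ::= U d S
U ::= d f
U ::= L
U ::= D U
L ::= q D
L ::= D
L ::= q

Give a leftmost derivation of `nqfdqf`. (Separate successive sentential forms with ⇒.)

S ⇒ nD   [S ::= n D]
nD ⇒ nUdS   [D ::= U d S]
nUdS ⇒ nLdS   [U ::= L]
nLdS ⇒ nqDdS   [L ::= q D]
nqDdS ⇒ nqfdS   [D ::= f]
nqfdS ⇒ nqfdLD   [S ::= L D]
nqfdLD ⇒ nqfdqD   [L ::= q]
nqfdqD ⇒ nqfdqf   [D ::= f]

S⇒nD⇒nUdS⇒nLdS⇒nqDdS⇒nqfdS⇒nqfdLD⇒nqfdqD⇒nqfdqf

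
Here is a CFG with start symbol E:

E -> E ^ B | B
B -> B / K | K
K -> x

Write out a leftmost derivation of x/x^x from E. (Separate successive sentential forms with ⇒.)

E⇒E^B⇒B^B⇒B/K^B⇒K/K^B⇒x/K^B⇒x/x^B⇒x/x^K⇒x/x^x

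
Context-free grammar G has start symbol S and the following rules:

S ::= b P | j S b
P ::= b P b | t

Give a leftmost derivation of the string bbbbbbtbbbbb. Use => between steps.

S=>bP=>bbPb=>bbbPbb=>bbbbPbbb=>bbbbbPbbbb=>bbbbbbPbbbbb=>bbbbbbtbbbbb

S => bP   [S ::= b P]
bP => bbPb   [P ::= b P b]
bbPb => bbbPbb   [P ::= b P b]
bbbPbb => bbbbPbbb   [P ::= b P b]
bbbbPbbb => bbbbbPbbbb   [P ::= b P b]
bbbbbPbbbb => bbbbbbPbbbbb   [P ::= b P b]
bbbbbbPbbbbb => bbbbbbtbbbbb   [P ::= t]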